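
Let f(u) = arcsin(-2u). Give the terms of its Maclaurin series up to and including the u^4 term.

f(0) = 0
f′(0) = -2
f′′(0) = 0
f′′′(0) = -8
f^(4)(0) = 0
The Taylor polynomial is Σ f^(k)(0)/k! · u^k.

-4*u^3/3 - 2*u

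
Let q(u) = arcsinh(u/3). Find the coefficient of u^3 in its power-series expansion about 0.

-1/162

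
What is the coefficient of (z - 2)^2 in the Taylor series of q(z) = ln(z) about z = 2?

-1/8

c_2 = q′′(2)/2! = -1/8.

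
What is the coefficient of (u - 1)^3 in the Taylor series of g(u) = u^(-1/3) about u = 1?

-14/81

g(1) = 1
g′(1) = -1/3
g′′(1) = 4/9
g′′′(1) = -28/27
Dividing each by k! gives the coefficients c_0, ..., c_3.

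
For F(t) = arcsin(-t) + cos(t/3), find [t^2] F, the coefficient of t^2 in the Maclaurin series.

-1/18

Combine the two series term by term.
[t^0] = 1;  [t^1] = -1;  [t^2] = -1/18.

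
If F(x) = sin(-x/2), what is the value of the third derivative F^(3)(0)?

Apply the Taylor formula c_k = f^(k)(a)/k!.
The coefficient of x^3 in the expansion is 1/48, so F′′′(0) = 3! * (1/48) = 1/8.

1/8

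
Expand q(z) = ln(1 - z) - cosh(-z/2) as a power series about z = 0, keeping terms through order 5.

Expand each term separately and add.
q(0) = -1
q′(0) = -1
q′′(0) = -5/4
q′′′(0) = -2
q^(4)(0) = -97/16
q^(5)(0) = -24

-z^5/5 - 97*z^4/384 - z^3/3 - 5*z^2/8 - z - 1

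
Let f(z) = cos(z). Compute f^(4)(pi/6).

The coefficient of (z - pi/6)^4 in the expansion is sqrt(3)/48, so f^(4)(pi/6) = 4! * (sqrt(3)/48) = sqrt(3)/2.

sqrt(3)/2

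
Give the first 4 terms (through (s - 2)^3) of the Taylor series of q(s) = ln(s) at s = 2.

(s - 2)^3/24 - (s - 2)^2/8 + (s - 2)/2 + ln(2)

Compute the successive derivatives at the expansion point and divide by k!.
[(s - 2)^0] = ln(2);  [(s - 2)^1] = 1/2;  [(s - 2)^2] = -1/8;  [(s - 2)^3] = 1/24.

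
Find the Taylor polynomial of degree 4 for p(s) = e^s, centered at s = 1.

e*(s - 1)^4/24 + e*(s - 1)^3/6 + e*(s - 1)^2/2 + e*(s - 1) + e

Use the known series and substitute for the argument.
[(s - 1)^0] = e;  [(s - 1)^1] = e;  [(s - 1)^2] = e/2;  [(s - 1)^3] = e/6;  [(s - 1)^4] = e/24.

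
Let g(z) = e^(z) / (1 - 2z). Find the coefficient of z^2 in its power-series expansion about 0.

13/2

Write out both Maclaurin series and multiply, keeping only the needed powers.
g(0) = 1
g′(0) = 3
g′′(0) = 13
So c_2 = g′′(0)/2! = 13/2.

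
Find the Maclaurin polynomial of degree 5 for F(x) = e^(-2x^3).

1 - 2*x^3

F(0) = 1
F′(0) = 0
F′′(0) = 0
F′′′(0) = -12
F^(4)(0) = 0
F^(5)(0) = 0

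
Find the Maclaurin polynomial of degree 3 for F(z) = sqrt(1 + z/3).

z^3/432 - z^2/72 + z/6 + 1

F(0) = 1
F′(0) = 1/6
F′′(0) = -1/36
F′′′(0) = 1/72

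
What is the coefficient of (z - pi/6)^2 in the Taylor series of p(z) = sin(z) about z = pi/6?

-1/4

c_2 = p′′(pi/6)/2! = -1/4.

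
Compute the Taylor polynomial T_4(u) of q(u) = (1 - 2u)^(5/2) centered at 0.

-5*u^4/8 - 5*u^3/2 + 15*u^2/2 - 5*u + 1

q(0) = 1
q′(0) = -5
q′′(0) = 15
q′′′(0) = -15
q^(4)(0) = -15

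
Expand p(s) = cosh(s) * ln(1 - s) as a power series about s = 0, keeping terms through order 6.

Take the Cauchy product of the two expansions.
[s^0] = 0;  [s^1] = -1;  [s^2] = -1/2;  [s^3] = -5/6;  [s^4] = -1/2;  [s^5] = -49/120;  [s^6] = -5/16.

-5*s^6/16 - 49*s^5/120 - s^4/2 - 5*s^3/6 - s^2/2 - s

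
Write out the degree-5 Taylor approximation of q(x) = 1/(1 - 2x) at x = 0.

32*x^5 + 16*x^4 + 8*x^3 + 4*x^2 + 2*x + 1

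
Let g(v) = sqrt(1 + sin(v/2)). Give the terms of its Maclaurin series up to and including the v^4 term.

v^4/6144 - v^3/384 - v^2/32 + v/4 + 1

Substitute the inner expansion into the outer series and collect powers.
g(0) = 1
g′(0) = 1/4
g′′(0) = -1/16
g′′′(0) = -1/64
g^(4)(0) = 1/256
The Taylor polynomial is Σ g^(k)(0)/k! · v^k.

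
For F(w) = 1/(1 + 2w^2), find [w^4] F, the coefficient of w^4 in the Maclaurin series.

Compute the successive derivatives at the expansion point and divide by k!.
So c_4 = F^(4)(0)/4! = 4.

4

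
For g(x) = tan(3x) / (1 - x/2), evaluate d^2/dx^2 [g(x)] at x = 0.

3

Multiply the two series term by term and collect like powers.
From the series, [x^2] g = 3/2; multiply by 2! = 2 to get 3.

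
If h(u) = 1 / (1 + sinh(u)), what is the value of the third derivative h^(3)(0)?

Write 1/(1+u) = 1 - u + u^2 - u^3 + ... and substitute the series for u.
From the series, [u^3] h = -7/6; multiply by 3! = 6 to get -7.

-7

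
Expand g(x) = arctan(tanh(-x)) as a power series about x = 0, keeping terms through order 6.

Let u equal the inner series; expand the outer function in u and truncate.
[x^0] = 0;  [x^1] = -1;  [x^2] = 0;  [x^3] = 2/3;  [x^4] = 0;  [x^5] = -2/3;  [x^6] = 0.

-2*x^5/3 + 2*x^3/3 - x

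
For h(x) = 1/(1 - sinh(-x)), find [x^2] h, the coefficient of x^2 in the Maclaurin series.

Substitute the inner expansion into the outer series and collect powers.

1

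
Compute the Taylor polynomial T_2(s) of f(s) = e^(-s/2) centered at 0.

s^2/8 - s/2 + 1

Use the known series and substitute for the argument.
f(0) = 1
f′(0) = -1/2
f′′(0) = 1/4
Dividing each by k! gives the coefficients c_0, ..., c_2.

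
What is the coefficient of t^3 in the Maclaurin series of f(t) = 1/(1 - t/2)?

Differentiate repeatedly and evaluate at the center.

1/8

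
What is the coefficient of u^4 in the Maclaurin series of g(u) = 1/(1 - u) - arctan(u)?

1

Expand each term separately and add.
g(0) = 1
g′(0) = 0
g′′(0) = 2
g′′′(0) = 8
g^(4)(0) = 24
The Taylor polynomial is Σ g^(k)(0)/k! · u^k.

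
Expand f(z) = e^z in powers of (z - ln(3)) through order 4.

(z - ln(3))^4/8 + (z - ln(3))^3/2 + 3*(z - ln(3))^2/2 + 3*(z - ln(3)) + 3

Use the known series and substitute for the argument.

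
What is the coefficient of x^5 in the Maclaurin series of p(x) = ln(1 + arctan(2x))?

Plug the Maclaurin series of the inner function into that of the outer and collect terms.
p(0) = 0
p′(0) = 2
p′′(0) = -4
p′′′(0) = 0
p^(4)(0) = 32
p^(5)(0) = 256

32/15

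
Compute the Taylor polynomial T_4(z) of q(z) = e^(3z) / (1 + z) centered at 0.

Multiply the two series term by term and collect like powers.
q(0) = 1
q′(0) = 2
q′′(0) = 5
q′′′(0) = 12
q^(4)(0) = 33
Then c_k = q^(k)(0)/k! gives each Taylor coefficient.

11*z^4/8 + 2*z^3 + 5*z^2/2 + 2*z + 1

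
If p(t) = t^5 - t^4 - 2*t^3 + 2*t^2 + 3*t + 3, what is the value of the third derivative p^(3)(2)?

The coefficient of (t - 2)^3 in the expansion is 30, so p′′′(2) = 3! * (30) = 180.

180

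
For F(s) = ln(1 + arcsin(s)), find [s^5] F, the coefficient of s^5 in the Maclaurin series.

53/120

Compose series: expand the inner function first, then feed it into the outer expansion.
[s^0] = 0;  [s^1] = 1;  [s^2] = -1/2;  [s^3] = 1/2;  [s^4] = -5/12;  [s^5] = 53/120.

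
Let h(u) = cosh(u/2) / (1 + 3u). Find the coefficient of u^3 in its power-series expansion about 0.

-219/8

Write out both Maclaurin series and multiply, keeping only the needed powers.
h(0) = 1
h′(0) = -3
h′′(0) = 73/4
h′′′(0) = -657/4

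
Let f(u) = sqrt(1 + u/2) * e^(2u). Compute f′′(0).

79/16

Multiply the two series term by term and collect like powers.
From the series, [u^2] f = 79/32; multiply by 2! = 2 to get 79/16.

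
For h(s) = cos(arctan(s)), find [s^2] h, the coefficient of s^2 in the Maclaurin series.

Substitute the inner expansion into the outer series and collect powers.

-1/2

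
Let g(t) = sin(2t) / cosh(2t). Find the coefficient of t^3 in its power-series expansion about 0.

-16/3

Divide the numerator series by the denominator series (power-series long division).
[t^0] = 0;  [t^1] = 2;  [t^2] = 0;  [t^3] = -16/3.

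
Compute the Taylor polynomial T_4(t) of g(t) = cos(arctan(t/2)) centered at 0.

Compose series: expand the inner function first, then feed it into the outer expansion.
g(0) = 1
g′(0) = 0
g′′(0) = -1/4
g′′′(0) = 0
g^(4)(0) = 9/16
Then c_k = g^(k)(0)/k! gives each Taylor coefficient.

3*t^4/128 - t^2/8 + 1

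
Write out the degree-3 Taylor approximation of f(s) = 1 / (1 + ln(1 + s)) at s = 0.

-7*s^3/3 + 3*s^2/2 - s + 1

Expand as Σ (-1)^k u^k with u equal to the inner function's series.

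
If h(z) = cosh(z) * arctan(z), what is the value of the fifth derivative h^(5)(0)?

Expand each factor separately, then convolve coefficients.
The coefficient of z^5 in the expansion is 3/40, so h^(5)(0) = 5! * (3/40) = 9.

9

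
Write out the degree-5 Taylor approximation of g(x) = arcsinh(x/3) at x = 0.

Use the known series and substitute for the argument.
[x^0] = 0;  [x^1] = 1/3;  [x^2] = 0;  [x^3] = -1/162;  [x^4] = 0;  [x^5] = 1/3240.

x^5/3240 - x^3/162 + x/3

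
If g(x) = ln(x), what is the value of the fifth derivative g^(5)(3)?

From the series, [(x - 3)^5] g = 1/1215; multiply by 5! = 120 to get 8/81.

8/81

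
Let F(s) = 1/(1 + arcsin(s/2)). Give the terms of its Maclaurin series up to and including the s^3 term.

Compose series: expand the inner function first, then feed it into the outer expansion.
F(0) = 1
F′(0) = -1/2
F′′(0) = 1/2
F′′′(0) = -7/8

-7*s^3/48 + s^2/4 - s/2 + 1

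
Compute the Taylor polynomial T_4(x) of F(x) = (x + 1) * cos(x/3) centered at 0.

Distribute the polynomial across the series and collect like powers.

x^4/1944 - x^3/18 - x^2/18 + x + 1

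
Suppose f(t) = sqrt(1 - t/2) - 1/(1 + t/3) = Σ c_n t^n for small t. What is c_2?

Add the two expansions coefficient-wise.
[t^0] = 0;  [t^1] = 1/12;  [t^2] = -41/288.

-41/288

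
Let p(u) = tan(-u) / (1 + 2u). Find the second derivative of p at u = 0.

4

Multiply the two series term by term and collect like powers.
The coefficient of u^2 in the expansion is 2, so p′′(0) = 2! * (2) = 4.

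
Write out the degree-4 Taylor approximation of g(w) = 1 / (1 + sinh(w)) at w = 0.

4*w^4/3 - 7*w^3/6 + w^2 - w + 1

Expand as Σ (-1)^k u^k with u equal to the inner function's series.
g(0) = 1
g′(0) = -1
g′′(0) = 2
g′′′(0) = -7
g^(4)(0) = 32
Dividing each by k! gives the coefficients c_0, ..., c_4.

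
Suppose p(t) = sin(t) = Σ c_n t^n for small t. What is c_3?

-1/6

Use the known series and substitute for the argument.
p(0) = 0
p′(0) = 1
p′′(0) = 0
p′′′(0) = -1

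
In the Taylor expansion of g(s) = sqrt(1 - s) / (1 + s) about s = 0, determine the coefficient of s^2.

Expand each factor separately, then convolve coefficients.
[s^0] = 1;  [s^1] = -3/2;  [s^2] = 11/8.

11/8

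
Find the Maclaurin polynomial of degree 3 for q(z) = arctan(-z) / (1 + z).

Expand each factor separately, then convolve coefficients.
q(0) = 0
q′(0) = -1
q′′(0) = 2
q′′′(0) = -4
Then c_k = q^(k)(0)/k! gives each Taylor coefficient.

-2*z^3/3 + z^2 - z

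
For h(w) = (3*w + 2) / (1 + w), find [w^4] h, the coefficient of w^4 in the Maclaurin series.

-1

Multiply each power in the prefactor through the base expansion.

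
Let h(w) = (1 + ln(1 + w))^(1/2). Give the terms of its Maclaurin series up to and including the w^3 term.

Let u equal the inner series; expand the outer function in u and truncate.
h(0) = 1
h′(0) = 1/2
h′′(0) = -3/4
h′′′(0) = 17/8
Then c_k = h^(k)(0)/k! gives each Taylor coefficient.

17*w^3/48 - 3*w^2/8 + w/2 + 1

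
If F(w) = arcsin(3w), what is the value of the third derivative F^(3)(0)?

Use the known series and substitute for the argument.
From the series, [w^3] F = 9/2; multiply by 3! = 6 to get 27.

27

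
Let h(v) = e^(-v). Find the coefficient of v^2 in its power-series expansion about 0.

h(0) = 1
h′(0) = -1
h′′(0) = 1
So c_2 = h′′(0)/2! = 1/2.

1/2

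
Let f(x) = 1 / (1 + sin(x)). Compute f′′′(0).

-5

Use the geometric series for the reciprocal, then substitute.
The coefficient of x^3 in the expansion is -5/6, so f′′′(0) = 3! * (-5/6) = -5.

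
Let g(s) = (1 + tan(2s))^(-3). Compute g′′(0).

48

Plug the Maclaurin series of the inner function into that of the outer and collect terms.
The coefficient of s^2 in the expansion is 24, so g′′(0) = 2! * (24) = 48.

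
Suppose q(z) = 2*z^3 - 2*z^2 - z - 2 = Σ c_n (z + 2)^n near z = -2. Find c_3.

2

Compute the successive derivatives at the expansion point and divide by k!.
q(-2) = -24
q′(-2) = 31
q′′(-2) = -28
q′′′(-2) = 12
Then c_k = q^(k)(-2)/k! gives each Taylor coefficient.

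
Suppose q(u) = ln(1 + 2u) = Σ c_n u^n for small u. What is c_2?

-2

Use the known series and substitute for the argument.
q(0) = 0
q′(0) = 2
q′′(0) = -4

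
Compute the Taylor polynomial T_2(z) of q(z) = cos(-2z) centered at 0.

Compute the successive derivatives at the expansion point and divide by k!.
[z^0] = 1;  [z^1] = 0;  [z^2] = -2.

1 - 2*z^2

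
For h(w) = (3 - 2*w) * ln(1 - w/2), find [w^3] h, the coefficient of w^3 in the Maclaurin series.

1/8

Shift and add copies of the series according to the polynomial's terms.
h(0) = 0
h′(0) = -3/2
h′′(0) = 5/4
h′′′(0) = 3/4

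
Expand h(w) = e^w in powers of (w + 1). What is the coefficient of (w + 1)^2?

Compute the successive derivatives at the expansion point and divide by k!.
[(w + 1)^0] = e^(-1);  [(w + 1)^1] = e^(-1);  [(w + 1)^2] = e^(-1)/2.
So c_2 = h′′(-1)/2! = e^(-1)/2.

e^(-1)/2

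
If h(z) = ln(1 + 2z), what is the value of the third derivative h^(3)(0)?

16

From the series, [z^3] h = 8/3; multiply by 3! = 6 to get 16.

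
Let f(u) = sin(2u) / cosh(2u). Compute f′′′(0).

Invert the denominator's series and multiply.
From the series, [u^3] f = -16/3; multiply by 3! = 6 to get -32.

-32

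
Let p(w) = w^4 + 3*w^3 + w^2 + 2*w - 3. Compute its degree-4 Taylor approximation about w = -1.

(w + 1)^4 - (w + 1)^3 - 2*(w + 1)^2 + 5*(w + 1) - 6

[(w + 1)^0] = -6;  [(w + 1)^1] = 5;  [(w + 1)^2] = -2;  [(w + 1)^3] = -1;  [(w + 1)^4] = 1.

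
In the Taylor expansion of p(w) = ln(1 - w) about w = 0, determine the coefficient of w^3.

-1/3

[w^0] = 0;  [w^1] = -1;  [w^2] = -1/2;  [w^3] = -1/3.
So c_3 = p′′′(0)/3! = -1/3.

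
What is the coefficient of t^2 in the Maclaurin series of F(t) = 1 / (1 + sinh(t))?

Expand as Σ (-1)^k u^k with u equal to the inner function's series.
F(0) = 1
F′(0) = -1
F′′(0) = 2
Dividing each by k! gives the coefficients c_0, ..., c_2.

1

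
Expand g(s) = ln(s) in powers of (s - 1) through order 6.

-(s - 1)^6/6 + (s - 1)^5/5 - (s - 1)^4/4 + (s - 1)^3/3 - (s - 1)^2/2 + (s - 1)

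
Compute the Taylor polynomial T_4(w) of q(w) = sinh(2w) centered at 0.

Use the known series and substitute for the argument.
[w^0] = 0;  [w^1] = 2;  [w^2] = 0;  [w^3] = 4/3;  [w^4] = 0.

4*w^3/3 + 2*w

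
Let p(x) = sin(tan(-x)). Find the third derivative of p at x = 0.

-1

Plug the Maclaurin series of the inner function into that of the outer and collect terms.
The coefficient of x^3 in the expansion is -1/6, so p′′′(0) = 3! * (-1/6) = -1.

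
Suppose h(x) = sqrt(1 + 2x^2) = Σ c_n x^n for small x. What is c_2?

h(0) = 1
h′(0) = 0
h′′(0) = 2

1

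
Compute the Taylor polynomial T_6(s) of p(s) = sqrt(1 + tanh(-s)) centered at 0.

-721*s^6/46080 - 121*s^5/3840 + 17*s^4/384 + 5*s^3/48 - s^2/8 - s/2 + 1

Substitute the inner expansion into the outer series and collect powers.
p(0) = 1
p′(0) = -1/2
p′′(0) = -1/4
p′′′(0) = 5/8
p^(4)(0) = 17/16
p^(5)(0) = -121/32
p^(6)(0) = -721/64
The Taylor polynomial is Σ p^(k)(0)/k! · s^k.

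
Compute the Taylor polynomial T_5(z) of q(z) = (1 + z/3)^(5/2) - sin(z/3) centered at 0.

13*z^5/933120 - 5*z^4/10368 + 23*z^3/1296 + 5*z^2/24 + z/2 + 1

Combine the two series term by term.
[z^0] = 1;  [z^1] = 1/2;  [z^2] = 5/24;  [z^3] = 23/1296;  [z^4] = -5/10368;  [z^5] = 13/933120.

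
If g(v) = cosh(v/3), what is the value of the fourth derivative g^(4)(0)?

1/81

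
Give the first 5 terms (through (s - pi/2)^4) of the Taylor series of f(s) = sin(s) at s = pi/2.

(s - pi/2)^4/24 - (s - pi/2)^2/2 + 1

Differentiate repeatedly and evaluate at the center.
f(pi/2) = 1
f′(pi/2) = 0
f′′(pi/2) = -1
f′′′(pi/2) = 0
f^(4)(pi/2) = 1
Dividing each by k! gives the coefficients c_0, ..., c_4.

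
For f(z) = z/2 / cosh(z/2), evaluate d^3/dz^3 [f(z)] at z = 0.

-3/8

Divide the numerator series by the denominator series (power-series long division).
The coefficient of z^3 in the expansion is -1/16, so f′′′(0) = 3! * (-1/16) = -3/8.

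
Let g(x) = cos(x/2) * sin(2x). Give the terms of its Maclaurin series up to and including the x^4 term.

-19*x^3/12 + 2*x

Multiply the two series term by term and collect like powers.
g(0) = 0
g′(0) = 2
g′′(0) = 0
g′′′(0) = -19/2
g^(4)(0) = 0
The Taylor polynomial is Σ g^(k)(0)/k! · x^k.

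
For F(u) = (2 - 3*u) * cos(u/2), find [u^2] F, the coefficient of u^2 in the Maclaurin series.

Shift and add copies of the series according to the polynomial's terms.
[u^0] = 2;  [u^1] = -3;  [u^2] = -1/4.

-1/4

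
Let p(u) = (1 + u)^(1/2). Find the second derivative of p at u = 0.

-1/4

From the series, [u^2] p = -1/8; multiply by 2! = 2 to get -1/4.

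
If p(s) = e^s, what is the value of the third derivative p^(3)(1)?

The coefficient of (s - 1)^3 in the expansion is e/6, so p′′′(1) = 3! * (e/6) = e.

e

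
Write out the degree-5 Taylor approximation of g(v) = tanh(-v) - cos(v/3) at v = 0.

-2*v^5/15 - v^4/1944 + v^3/3 + v^2/18 - v - 1

Add the two expansions coefficient-wise.
g(0) = -1
g′(0) = -1
g′′(0) = 1/9
g′′′(0) = 2
g^(4)(0) = -1/81
g^(5)(0) = -16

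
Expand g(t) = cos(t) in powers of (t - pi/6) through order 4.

sqrt(3)*(t - pi/6)^4/48 + (t - pi/6)^3/12 - sqrt(3)*(t - pi/6)^2/4 - (t - pi/6)/2 + sqrt(3)/2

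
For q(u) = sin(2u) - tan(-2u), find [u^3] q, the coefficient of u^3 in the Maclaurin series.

4/3

Combine the two series term by term.
q(0) = 0
q′(0) = 4
q′′(0) = 0
q′′′(0) = 8
So c_3 = q′′′(0)/3! = 4/3.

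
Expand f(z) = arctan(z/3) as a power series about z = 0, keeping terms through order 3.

-z^3/81 + z/3

f(0) = 0
f′(0) = 1/3
f′′(0) = 0
f′′′(0) = -2/27
The Taylor polynomial is Σ f^(k)(0)/k! · z^k.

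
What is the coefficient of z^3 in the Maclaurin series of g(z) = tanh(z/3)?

g(0) = 0
g′(0) = 1/3
g′′(0) = 0
g′′′(0) = -2/27
The Taylor polynomial is Σ g^(k)(0)/k! · z^k.

-1/81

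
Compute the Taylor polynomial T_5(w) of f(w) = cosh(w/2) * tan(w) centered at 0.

Expand each factor separately, then convolve coefficients.
f(0) = 0
f′(0) = 1
f′′(0) = 0
f′′′(0) = 11/4
f^(4)(0) = 0
f^(5)(0) = 341/16

341*w^5/1920 + 11*w^3/24 + w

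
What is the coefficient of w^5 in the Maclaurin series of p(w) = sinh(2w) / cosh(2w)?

Write the quotient as an unknown series and match coefficients against numerator = denominator · series.
So c_5 = p^(5)(0)/5! = 64/15.

64/15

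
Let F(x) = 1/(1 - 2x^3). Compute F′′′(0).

12

Use the known series and substitute for the argument.
The coefficient of x^3 in the expansion is 2, so F′′′(0) = 3! * (2) = 12.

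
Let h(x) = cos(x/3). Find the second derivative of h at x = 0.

The coefficient of x^2 in the expansion is -1/18, so h′′(0) = 2! * (-1/18) = -1/9.

-1/9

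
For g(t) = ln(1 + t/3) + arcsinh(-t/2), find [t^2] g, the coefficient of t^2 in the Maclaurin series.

-1/18

Expand each term separately and add.
[t^0] = 0;  [t^1] = -1/6;  [t^2] = -1/18.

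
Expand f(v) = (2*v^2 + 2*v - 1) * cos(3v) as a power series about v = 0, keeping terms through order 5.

Multiply each power in the prefactor through the base expansion.
f(0) = -1
f′(0) = 2
f′′(0) = 13
f′′′(0) = -54
f^(4)(0) = -297
f^(5)(0) = 810
The Taylor polynomial is Σ f^(k)(0)/k! · v^k.

27*v^5/4 - 99*v^4/8 - 9*v^3 + 13*v^2/2 + 2*v - 1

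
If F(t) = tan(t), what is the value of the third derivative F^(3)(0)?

The coefficient of t^3 in the expansion is 1/3, so F′′′(0) = 3! * (1/3) = 2.

2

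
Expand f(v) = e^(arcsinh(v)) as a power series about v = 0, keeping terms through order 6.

Let u equal the inner series; expand the outer function in u and truncate.

v^6/16 - v^4/8 + v^2/2 + v + 1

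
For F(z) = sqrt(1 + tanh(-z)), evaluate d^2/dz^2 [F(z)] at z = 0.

-1/4

Compose series: expand the inner function first, then feed it into the outer expansion.
From the series, [z^2] F = -1/8; multiply by 2! = 2 to get -1/4.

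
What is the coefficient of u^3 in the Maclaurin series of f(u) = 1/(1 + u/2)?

f(0) = 1
f′(0) = -1/2
f′′(0) = 1/2
f′′′(0) = -3/4
Then c_k = f^(k)(0)/k! gives each Taylor coefficient.

-1/8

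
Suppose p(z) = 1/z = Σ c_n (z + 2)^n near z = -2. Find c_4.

-1/32

p(-2) = -1/2
p′(-2) = -1/4
p′′(-2) = -1/4
p′′′(-2) = -3/8
p^(4)(-2) = -3/4
So c_4 = p^(4)(-2)/4! = -1/32.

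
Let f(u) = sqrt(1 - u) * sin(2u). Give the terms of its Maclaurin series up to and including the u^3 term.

Write out both Maclaurin series and multiply, keeping only the needed powers.
[u^0] = 0;  [u^1] = 2;  [u^2] = -1;  [u^3] = -19/12.

-19*u^3/12 - u^2 + 2*u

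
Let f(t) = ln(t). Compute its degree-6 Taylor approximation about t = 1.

-(t - 1)^6/6 + (t - 1)^5/5 - (t - 1)^4/4 + (t - 1)^3/3 - (t - 1)^2/2 + (t - 1)

[(t - 1)^0] = 0;  [(t - 1)^1] = 1;  [(t - 1)^2] = -1/2;  [(t - 1)^3] = 1/3;  [(t - 1)^4] = -1/4;  [(t - 1)^5] = 1/5;  [(t - 1)^6] = -1/6.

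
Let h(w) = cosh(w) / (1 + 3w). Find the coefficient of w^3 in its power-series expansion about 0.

Write out both Maclaurin series and multiply, keeping only the needed powers.

-57/2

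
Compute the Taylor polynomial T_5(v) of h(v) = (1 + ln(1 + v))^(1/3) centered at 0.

Plug the Maclaurin series of the inner function into that of the outer and collect terms.

2^(727/867)*3^(721/867)*5^(186/289)*7^(334/867)*v^5/70 - 155*v^4/486 + 23*v^3/81 - 5*v^2/18 + v/3 + 1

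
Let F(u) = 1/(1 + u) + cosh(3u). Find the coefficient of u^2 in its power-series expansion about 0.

11/2

Combine the two series term by term.
F(0) = 2
F′(0) = -1
F′′(0) = 11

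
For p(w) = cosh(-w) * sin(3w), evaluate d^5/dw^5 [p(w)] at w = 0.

Expand each factor separately, then convolve coefficients.
The coefficient of w^5 in the expansion is -1/10, so p^(5)(0) = 5! * (-1/10) = -12.

-12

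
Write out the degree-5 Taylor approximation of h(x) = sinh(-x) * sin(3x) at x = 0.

Write out both Maclaurin series and multiply, keeping only the needed powers.
h(0) = 0
h′(0) = 0
h′′(0) = -6
h′′′(0) = 0
h^(4)(0) = 96
h^(5)(0) = 0
The Taylor polynomial is Σ h^(k)(0)/k! · x^k.

4*x^4 - 3*x^2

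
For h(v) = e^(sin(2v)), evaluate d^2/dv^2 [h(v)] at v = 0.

Let u equal the inner series; expand the outer function in u and truncate.
From the series, [v^2] h = 2; multiply by 2! = 2 to get 4.

4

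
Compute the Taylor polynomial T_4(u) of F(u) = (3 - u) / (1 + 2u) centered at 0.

Distribute the polynomial across the series and collect like powers.
F(0) = 3
F′(0) = -7
F′′(0) = 28
F′′′(0) = -168
F^(4)(0) = 1344
Then c_k = F^(k)(0)/k! gives each Taylor coefficient.

56*u^4 - 28*u^3 + 14*u^2 - 7*u + 3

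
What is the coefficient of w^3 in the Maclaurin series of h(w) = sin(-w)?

1/6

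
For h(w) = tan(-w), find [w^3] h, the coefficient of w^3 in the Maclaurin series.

Differentiate repeatedly and evaluate at the center.
h(0) = 0
h′(0) = -1
h′′(0) = 0
h′′′(0) = -2
Then c_k = h^(k)(0)/k! gives each Taylor coefficient.

-1/3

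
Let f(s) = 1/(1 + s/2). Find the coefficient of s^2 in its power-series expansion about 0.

1/4

f(0) = 1
f′(0) = -1/2
f′′(0) = 1/2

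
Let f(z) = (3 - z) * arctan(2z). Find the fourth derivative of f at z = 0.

Distribute the polynomial across the series and collect like powers.
From the series, [z^4] f = 8/3; multiply by 4! = 24 to get 64.

64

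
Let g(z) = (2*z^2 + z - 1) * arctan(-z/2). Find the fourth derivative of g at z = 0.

1

Shift and add copies of the series according to the polynomial's terms.
From the series, [z^4] g = 1/24; multiply by 4! = 24 to get 1.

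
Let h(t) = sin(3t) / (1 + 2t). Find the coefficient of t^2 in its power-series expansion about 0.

Multiply the two series term by term and collect like powers.
h(0) = 0
h′(0) = 3
h′′(0) = -12
Dividing each by k! gives the coefficients c_0, ..., c_2.

-6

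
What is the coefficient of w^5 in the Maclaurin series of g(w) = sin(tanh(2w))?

148/15

Let u equal the inner series; expand the outer function in u and truncate.
[w^0] = 0;  [w^1] = 2;  [w^2] = 0;  [w^3] = -4;  [w^4] = 0;  [w^5] = 148/15.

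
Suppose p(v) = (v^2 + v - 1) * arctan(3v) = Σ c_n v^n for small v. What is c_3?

12

Distribute the polynomial across the series and collect like powers.
p(0) = 0
p′(0) = -3
p′′(0) = 6
p′′′(0) = 72
Dividing each by k! gives the coefficients c_0, ..., c_3.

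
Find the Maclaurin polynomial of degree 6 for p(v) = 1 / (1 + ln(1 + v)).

3289*v^6/360 - 347*v^5/60 + 11*v^4/3 - 7*v^3/3 + 3*v^2/2 - v + 1

Write 1/(1+u) = 1 - u + u^2 - u^3 + ... and substitute the series for u.
p(0) = 1
p′(0) = -1
p′′(0) = 3
p′′′(0) = -14
p^(4)(0) = 88
p^(5)(0) = -694
p^(6)(0) = 6578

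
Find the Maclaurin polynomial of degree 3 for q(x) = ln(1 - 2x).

-8*x^3/3 - 2*x^2 - 2*x

q(0) = 0
q′(0) = -2
q′′(0) = -4
q′′′(0) = -16
Dividing each by k! gives the coefficients c_0, ..., c_3.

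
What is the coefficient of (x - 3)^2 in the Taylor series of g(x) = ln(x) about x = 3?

g(3) = ln(3)
g′(3) = 1/3
g′′(3) = -1/9
So c_2 = g′′(3)/2! = -1/18.

-1/18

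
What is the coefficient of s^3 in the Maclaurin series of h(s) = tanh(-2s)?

Compute the successive derivatives at the expansion point and divide by k!.
h(0) = 0
h′(0) = -2
h′′(0) = 0
h′′′(0) = 16
So c_3 = h′′′(0)/3! = 8/3.

8/3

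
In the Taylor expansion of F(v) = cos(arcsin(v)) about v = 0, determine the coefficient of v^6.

-1/16

Compose series: expand the inner function first, then feed it into the outer expansion.
[v^0] = 1;  [v^1] = 0;  [v^2] = -1/2;  [v^3] = 0;  [v^4] = -1/8;  [v^5] = 0;  [v^6] = -1/16.
So c_6 = F^(6)(0)/6! = -1/16.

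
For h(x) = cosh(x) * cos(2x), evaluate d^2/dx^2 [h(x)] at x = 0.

Multiply the two series term by term and collect like powers.
From the series, [x^2] h = -3/2; multiply by 2! = 2 to get -3.

-3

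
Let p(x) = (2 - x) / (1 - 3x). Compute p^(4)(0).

Multiply each power in the prefactor through the base expansion.
The coefficient of x^4 in the expansion is 135, so p^(4)(0) = 4! * (135) = 3240.

3240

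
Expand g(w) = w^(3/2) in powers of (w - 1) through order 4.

3*(w - 1)^4/128 - (w - 1)^3/16 + 3*(w - 1)^2/8 + 3*(w - 1)/2 + 1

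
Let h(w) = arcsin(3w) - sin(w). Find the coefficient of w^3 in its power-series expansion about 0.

Combine the two series term by term.

14/3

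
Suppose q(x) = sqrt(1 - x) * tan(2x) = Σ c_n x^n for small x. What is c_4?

-35/24

Take the Cauchy product of the two expansions.
q(0) = 0
q′(0) = 2
q′′(0) = -2
q′′′(0) = 29/2
q^(4)(0) = -35
So c_4 = q^(4)(0)/4! = -35/24.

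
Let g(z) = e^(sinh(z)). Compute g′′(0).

Plug the Maclaurin series of the inner function into that of the outer and collect terms.
From the series, [z^2] g = 1/2; multiply by 2! = 2 to get 1.

1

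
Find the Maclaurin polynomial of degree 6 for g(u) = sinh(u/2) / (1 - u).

Write out both Maclaurin series and multiply, keeping only the needed powers.

667*u^6/1280 + 667*u^5/1280 + 25*u^4/48 + 25*u^3/48 + u^2/2 + u/2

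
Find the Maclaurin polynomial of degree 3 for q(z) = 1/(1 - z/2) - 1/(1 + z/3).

35*z^3/216 + 5*z^2/36 + 5*z/6

Expand each term separately and add.
q(0) = 0
q′(0) = 5/6
q′′(0) = 5/18
q′′′(0) = 35/36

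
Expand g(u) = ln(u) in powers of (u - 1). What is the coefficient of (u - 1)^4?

Differentiate repeatedly and evaluate at the center.
[(u - 1)^0] = 0;  [(u - 1)^1] = 1;  [(u - 1)^2] = -1/2;  [(u - 1)^3] = 1/3;  [(u - 1)^4] = -1/4.

-1/4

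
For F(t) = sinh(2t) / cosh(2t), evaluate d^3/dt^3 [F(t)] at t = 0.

-16

Invert the denominator's series and multiply.
The coefficient of t^3 in the expansion is -8/3, so F′′′(0) = 3! * (-8/3) = -16.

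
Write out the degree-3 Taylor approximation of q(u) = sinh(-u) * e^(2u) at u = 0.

-13*u^3/6 - 2*u^2 - u

Expand each factor separately, then convolve coefficients.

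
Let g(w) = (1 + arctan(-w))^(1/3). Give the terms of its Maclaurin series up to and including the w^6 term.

Compose series: expand the inner function first, then feed it into the outer expansion.
g(0) = 1
g′(0) = -1/3
g′′(0) = -2/9
g′′′(0) = 8/27
g^(4)(0) = 64/81
g^(5)(0) = -1024/243
g^(6)(0) = -13328/729

-833*w^6/32805 - 128*w^5/3645 + 8*w^4/243 + 4*w^3/81 - w^2/9 - w/3 + 1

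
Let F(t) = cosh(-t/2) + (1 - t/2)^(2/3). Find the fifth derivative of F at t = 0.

-35/486

Add the two expansions coefficient-wise.
From the series, [t^5] F = -7/11664; multiply by 5! = 120 to get -35/486.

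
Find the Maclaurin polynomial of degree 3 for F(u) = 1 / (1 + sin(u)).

Use the geometric series for the reciprocal, then substitute.
F(0) = 1
F′(0) = -1
F′′(0) = 2
F′′′(0) = -5
Then c_k = F^(k)(0)/k! gives each Taylor coefficient.

-5*u^3/6 + u^2 - u + 1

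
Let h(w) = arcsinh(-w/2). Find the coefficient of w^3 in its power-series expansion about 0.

1/48

h(0) = 0
h′(0) = -1/2
h′′(0) = 0
h′′′(0) = 1/8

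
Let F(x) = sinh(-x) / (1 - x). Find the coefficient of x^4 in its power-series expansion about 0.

-7/6

Take the Cauchy product of the two expansions.
F(0) = 0
F′(0) = -1
F′′(0) = -2
F′′′(0) = -7
F^(4)(0) = -28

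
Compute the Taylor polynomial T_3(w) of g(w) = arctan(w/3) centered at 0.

-w^3/81 + w/3

[w^0] = 0;  [w^1] = 1/3;  [w^2] = 0;  [w^3] = -1/81.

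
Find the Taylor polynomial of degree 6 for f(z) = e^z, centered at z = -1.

(z + 1)^6*e^(-1)/720 + (z + 1)^5*e^(-1)/120 + (z + 1)^4*e^(-1)/24 + (z + 1)^3*e^(-1)/6 + (z + 1)^2*e^(-1)/2 + (z + 1)*e^(-1) + e^(-1)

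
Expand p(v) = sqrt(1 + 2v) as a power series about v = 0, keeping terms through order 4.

-5*v^4/8 + v^3/2 - v^2/2 + v + 1

[v^0] = 1;  [v^1] = 1;  [v^2] = -1/2;  [v^3] = 1/2;  [v^4] = -5/8.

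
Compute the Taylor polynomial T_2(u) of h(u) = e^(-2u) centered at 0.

2*u^2 - 2*u + 1

h(0) = 1
h′(0) = -2
h′′(0) = 4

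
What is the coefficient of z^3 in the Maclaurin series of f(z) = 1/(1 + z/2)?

c_3 = f′′′(0)/3! = -1/8.

-1/8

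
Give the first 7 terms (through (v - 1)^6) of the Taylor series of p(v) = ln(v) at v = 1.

Apply the Taylor formula c_k = f^(k)(a)/k!.

-(v - 1)^6/6 + (v - 1)^5/5 - (v - 1)^4/4 + (v - 1)^3/3 - (v - 1)^2/2 + (v - 1)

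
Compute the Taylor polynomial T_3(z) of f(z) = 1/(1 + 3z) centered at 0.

-27*z^3 + 9*z^2 - 3*z + 1

Apply the Taylor formula c_k = f^(k)(a)/k!.
f(0) = 1
f′(0) = -3
f′′(0) = 18
f′′′(0) = -162
Dividing each by k! gives the coefficients c_0, ..., c_3.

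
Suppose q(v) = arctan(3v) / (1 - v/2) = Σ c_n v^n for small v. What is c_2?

Write out both Maclaurin series and multiply, keeping only the needed powers.
[v^0] = 0;  [v^1] = 3;  [v^2] = 3/2.

3/2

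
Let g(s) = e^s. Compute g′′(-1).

e^(-1)

From the series, [(s + 1)^2] g = e^(-1)/2; multiply by 2! = 2 to get e^(-1).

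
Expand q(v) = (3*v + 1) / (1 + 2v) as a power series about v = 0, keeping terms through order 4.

Distribute the polynomial across the series and collect like powers.
q(0) = 1
q′(0) = 1
q′′(0) = -4
q′′′(0) = 24
q^(4)(0) = -192
Dividing each by k! gives the coefficients c_0, ..., c_4.

-8*v^4 + 4*v^3 - 2*v^2 + v + 1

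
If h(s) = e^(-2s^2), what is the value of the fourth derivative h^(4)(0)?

48

The coefficient of s^4 in the expansion is 2, so h^(4)(0) = 4! * (2) = 48.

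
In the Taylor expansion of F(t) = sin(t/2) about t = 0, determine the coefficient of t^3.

F(0) = 0
F′(0) = 1/2
F′′(0) = 0
F′′′(0) = -1/8
The Taylor polynomial is Σ F^(k)(0)/k! · t^k.

-1/48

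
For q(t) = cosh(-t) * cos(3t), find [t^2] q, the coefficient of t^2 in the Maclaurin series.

-4

Expand each factor separately, then convolve coefficients.
q(0) = 1
q′(0) = 0
q′′(0) = -8
So c_2 = q′′(0)/2! = -4.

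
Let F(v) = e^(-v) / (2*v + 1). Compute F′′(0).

13

Use 1/(1 - r) = Σ r^k on the denominator, then take the Cauchy product.
From the series, [v^2] F = 13/2; multiply by 2! = 2 to get 13.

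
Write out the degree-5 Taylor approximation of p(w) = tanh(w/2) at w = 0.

w^5/240 - w^3/24 + w/2

Use the known series and substitute for the argument.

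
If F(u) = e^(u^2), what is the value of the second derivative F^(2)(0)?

2

From the series, [u^2] F = 1; multiply by 2! = 2 to get 2.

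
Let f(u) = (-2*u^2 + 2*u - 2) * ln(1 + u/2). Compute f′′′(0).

Shift and add copies of the series according to the polynomial's terms.
From the series, [u^3] f = -4/3; multiply by 3! = 6 to get -8.

-8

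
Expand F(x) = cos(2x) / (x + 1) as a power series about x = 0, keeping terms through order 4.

Multiply the numerator's expansion by the denominator's geometric series.
[x^0] = 1;  [x^1] = -1;  [x^2] = -1;  [x^3] = 1;  [x^4] = -1/3.

-x^4/3 + x^3 - x^2 - x + 1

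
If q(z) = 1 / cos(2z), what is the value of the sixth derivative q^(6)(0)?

Divide the numerator series by the denominator series (power-series long division).
The coefficient of z^6 in the expansion is 244/45, so q^(6)(0) = 6! * (244/45) = 3904.

3904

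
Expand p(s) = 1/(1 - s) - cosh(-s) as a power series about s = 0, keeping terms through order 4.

23*s^4/24 + s^3 + s^2/2 + s

Add the two expansions coefficient-wise.
p(0) = 0
p′(0) = 1
p′′(0) = 1
p′′′(0) = 6
p^(4)(0) = 23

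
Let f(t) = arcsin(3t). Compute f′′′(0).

From the series, [t^3] f = 9/2; multiply by 3! = 6 to get 27.

27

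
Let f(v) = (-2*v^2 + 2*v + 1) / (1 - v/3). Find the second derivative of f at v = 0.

Shift and add copies of the series according to the polynomial's terms.
The coefficient of v^2 in the expansion is -11/9, so f′′(0) = 2! * (-11/9) = -22/9.

-22/9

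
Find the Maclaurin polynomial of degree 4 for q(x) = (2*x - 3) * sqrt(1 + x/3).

Shift and add copies of the series according to the polynomial's terms.

7*x^4/1152 - 5*x^3/144 + 3*x^2/8 + 3*x/2 - 3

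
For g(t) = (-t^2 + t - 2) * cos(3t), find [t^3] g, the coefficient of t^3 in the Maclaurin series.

-9/2

Distribute the polynomial across the series and collect like powers.
g(0) = -2
g′(0) = 1
g′′(0) = 16
g′′′(0) = -27
Then c_k = g^(k)(0)/k! gives each Taylor coefficient.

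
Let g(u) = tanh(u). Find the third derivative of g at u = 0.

-2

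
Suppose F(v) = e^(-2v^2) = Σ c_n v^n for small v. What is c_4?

F(0) = 1
F′(0) = 0
F′′(0) = -4
F′′′(0) = 0
F^(4)(0) = 48
So c_4 = F^(4)(0)/4! = 2.

2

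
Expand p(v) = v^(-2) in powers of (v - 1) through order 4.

5*(v - 1)^4 - 4*(v - 1)^3 + 3*(v - 1)^2 - 2*(v - 1) + 1

Use the known series and substitute for the argument.
[(v - 1)^0] = 1;  [(v - 1)^1] = -2;  [(v - 1)^2] = 3;  [(v - 1)^3] = -4;  [(v - 1)^4] = 5.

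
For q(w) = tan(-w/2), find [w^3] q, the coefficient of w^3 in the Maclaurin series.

-1/24

q(0) = 0
q′(0) = -1/2
q′′(0) = 0
q′′′(0) = -1/4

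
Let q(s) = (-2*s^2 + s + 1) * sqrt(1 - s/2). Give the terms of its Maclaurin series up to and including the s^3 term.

59*s^3/128 - 73*s^2/32 + 3*s/4 + 1

Multiply each power in the prefactor through the base expansion.
[s^0] = 1;  [s^1] = 3/4;  [s^2] = -73/32;  [s^3] = 59/128.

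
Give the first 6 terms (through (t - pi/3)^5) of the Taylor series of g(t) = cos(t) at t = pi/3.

-sqrt(3)*(t - pi/3)^5/240 + (t - pi/3)^4/48 + sqrt(3)*(t - pi/3)^3/12 - (t - pi/3)^2/4 - sqrt(3)*(t - pi/3)/2 + 1/2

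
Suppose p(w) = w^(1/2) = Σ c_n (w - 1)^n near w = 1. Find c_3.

p(1) = 1
p′(1) = 1/2
p′′(1) = -1/4
p′′′(1) = 3/8
So c_3 = p′′′(1)/3! = 1/16.

1/16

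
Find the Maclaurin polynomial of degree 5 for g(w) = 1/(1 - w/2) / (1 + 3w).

Multiply the two series term by term and collect like powers.
[w^0] = 1;  [w^1] = -5/2;  [w^2] = 31/4;  [w^3] = -185/8;  [w^4] = 1111/16;  [w^5] = -6665/32.

-6665*w^5/32 + 1111*w^4/16 - 185*w^3/8 + 31*w^2/4 - 5*w/2 + 1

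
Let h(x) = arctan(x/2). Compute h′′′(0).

-1/4

The coefficient of x^3 in the expansion is -1/24, so h′′′(0) = 3! * (-1/24) = -1/4.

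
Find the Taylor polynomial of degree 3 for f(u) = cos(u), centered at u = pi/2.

(u - pi/2)^3/6 - (u - pi/2)

Apply the Taylor formula c_k = f^(k)(a)/k!.
f(pi/2) = 0
f′(pi/2) = -1
f′′(pi/2) = 0
f′′′(pi/2) = 1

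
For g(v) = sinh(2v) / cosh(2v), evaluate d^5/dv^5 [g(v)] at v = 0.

Write the quotient as an unknown series and match coefficients against numerator = denominator · series.
From the series, [v^5] g = 64/15; multiply by 5! = 120 to get 512.

512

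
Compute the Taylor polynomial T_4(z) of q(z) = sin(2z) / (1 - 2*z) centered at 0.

40*z^4/3 + 20*z^3/3 + 4*z^2 + 2*z

Expand 1/(denominator) as a geometric series and multiply by the numerator's series.
q(0) = 0
q′(0) = 2
q′′(0) = 8
q′′′(0) = 40
q^(4)(0) = 320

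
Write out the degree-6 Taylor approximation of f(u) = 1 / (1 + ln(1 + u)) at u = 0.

Write 1/(1+u) = 1 - u + u^2 - u^3 + ... and substitute the series for u.
[u^0] = 1;  [u^1] = -1;  [u^2] = 3/2;  [u^3] = -7/3;  [u^4] = 11/3;  [u^5] = -347/60;  [u^6] = 3289/360.

3289*u^6/360 - 347*u^5/60 + 11*u^4/3 - 7*u^3/3 + 3*u^2/2 - u + 1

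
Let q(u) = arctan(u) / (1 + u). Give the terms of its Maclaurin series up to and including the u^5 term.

13*u^5/15 - 2*u^4/3 + 2*u^3/3 - u^2 + u

Write out both Maclaurin series and multiply, keeping only the needed powers.
[u^0] = 0;  [u^1] = 1;  [u^2] = -1;  [u^3] = 2/3;  [u^4] = -2/3;  [u^5] = 13/15.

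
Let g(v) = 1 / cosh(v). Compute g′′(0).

Invert the denominator's series and multiply.
The coefficient of v^2 in the expansion is -1/2, so g′′(0) = 2! * (-1/2) = -1.

-1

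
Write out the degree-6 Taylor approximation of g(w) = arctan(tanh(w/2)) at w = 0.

Let u equal the inner series; expand the outer function in u and truncate.
g(0) = 0
g′(0) = 1/2
g′′(0) = 0
g′′′(0) = -1/2
g^(4)(0) = 0
g^(5)(0) = 5/2
g^(6)(0) = 0
The Taylor polynomial is Σ g^(k)(0)/k! · w^k.

w^5/48 - w^3/12 + w/2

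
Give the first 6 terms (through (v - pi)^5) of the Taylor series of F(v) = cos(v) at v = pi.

-(v - pi)^4/24 + (v - pi)^2/2 - 1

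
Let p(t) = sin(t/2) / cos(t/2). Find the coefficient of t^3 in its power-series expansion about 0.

Divide the numerator series by the denominator series (power-series long division).
p(0) = 0
p′(0) = 1/2
p′′(0) = 0
p′′′(0) = 1/4
So c_3 = p′′′(0)/3! = 1/24.

1/24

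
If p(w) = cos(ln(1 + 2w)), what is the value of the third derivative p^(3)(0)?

Plug the Maclaurin series of the inner function into that of the outer and collect terms.
The coefficient of w^3 in the expansion is 4, so p′′′(0) = 3! * (4) = 24.

24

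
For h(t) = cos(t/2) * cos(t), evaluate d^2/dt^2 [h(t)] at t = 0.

Expand each factor separately, then convolve coefficients.
The coefficient of t^2 in the expansion is -5/8, so h′′(0) = 2! * (-5/8) = -5/4.

-5/4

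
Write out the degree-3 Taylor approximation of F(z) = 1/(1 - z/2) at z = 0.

z^3/8 + z^2/4 + z/2 + 1

Compute the successive derivatives at the expansion point and divide by k!.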